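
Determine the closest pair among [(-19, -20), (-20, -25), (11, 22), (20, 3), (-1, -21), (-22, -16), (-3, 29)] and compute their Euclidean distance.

Computing all pairwise distances among 7 points:

d((-19, -20), (-20, -25)) = 5.099
d((-19, -20), (11, 22)) = 51.614
d((-19, -20), (20, 3)) = 45.2769
d((-19, -20), (-1, -21)) = 18.0278
d((-19, -20), (-22, -16)) = 5.0 <-- minimum
d((-19, -20), (-3, 29)) = 51.5461
d((-20, -25), (11, 22)) = 56.3028
d((-20, -25), (20, 3)) = 48.8262
d((-20, -25), (-1, -21)) = 19.4165
d((-20, -25), (-22, -16)) = 9.2195
d((-20, -25), (-3, 29)) = 56.6127
d((11, 22), (20, 3)) = 21.0238
d((11, 22), (-1, -21)) = 44.643
d((11, 22), (-22, -16)) = 50.3289
d((11, 22), (-3, 29)) = 15.6525
d((20, 3), (-1, -21)) = 31.8904
d((20, 3), (-22, -16)) = 46.0977
d((20, 3), (-3, 29)) = 34.7131
d((-1, -21), (-22, -16)) = 21.587
d((-1, -21), (-3, 29)) = 50.04
d((-22, -16), (-3, 29)) = 48.8467

Closest pair: (-19, -20) and (-22, -16) with distance 5.0

The closest pair is (-19, -20) and (-22, -16) with Euclidean distance 5.0. For 7 points, brute-force pairwise comparison is shown above. For large n, the divide-and-conquer algorithm (sort by x, recurse on halves, check the dividing strip) achieves O(n log n).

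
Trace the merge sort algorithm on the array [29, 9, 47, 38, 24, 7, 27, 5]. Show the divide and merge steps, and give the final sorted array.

Merge sort trace:

Split: [29, 9, 47, 38, 24, 7, 27, 5] -> [29, 9, 47, 38] and [24, 7, 27, 5]
  Split: [29, 9, 47, 38] -> [29, 9] and [47, 38]
    Split: [29, 9] -> [29] and [9]
    Merge: [29] + [9] -> [9, 29]
    Split: [47, 38] -> [47] and [38]
    Merge: [47] + [38] -> [38, 47]
  Merge: [9, 29] + [38, 47] -> [9, 29, 38, 47]
  Split: [24, 7, 27, 5] -> [24, 7] and [27, 5]
    Split: [24, 7] -> [24] and [7]
    Merge: [24] + [7] -> [7, 24]
    Split: [27, 5] -> [27] and [5]
    Merge: [27] + [5] -> [5, 27]
  Merge: [7, 24] + [5, 27] -> [5, 7, 24, 27]
Merge: [9, 29, 38, 47] + [5, 7, 24, 27] -> [5, 7, 9, 24, 27, 29, 38, 47]

Final sorted array: [5, 7, 9, 24, 27, 29, 38, 47]

The merge sort proceeds by recursively splitting the array and merging sorted halves.
After all merges, the sorted array is [5, 7, 9, 24, 27, 29, 38, 47].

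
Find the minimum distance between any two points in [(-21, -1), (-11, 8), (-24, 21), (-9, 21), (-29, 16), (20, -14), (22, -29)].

Computing all pairwise distances among 7 points:

d((-21, -1), (-11, 8)) = 13.4536
d((-21, -1), (-24, 21)) = 22.2036
d((-21, -1), (-9, 21)) = 25.0599
d((-21, -1), (-29, 16)) = 18.7883
d((-21, -1), (20, -14)) = 43.0116
d((-21, -1), (22, -29)) = 51.3128
d((-11, 8), (-24, 21)) = 18.3848
d((-11, 8), (-9, 21)) = 13.1529
d((-11, 8), (-29, 16)) = 19.6977
d((-11, 8), (20, -14)) = 38.0132
d((-11, 8), (22, -29)) = 49.5782
d((-24, 21), (-9, 21)) = 15.0
d((-24, 21), (-29, 16)) = 7.0711 <-- minimum
d((-24, 21), (20, -14)) = 56.2228
d((-24, 21), (22, -29)) = 67.9412
d((-9, 21), (-29, 16)) = 20.6155
d((-9, 21), (20, -14)) = 45.4533
d((-9, 21), (22, -29)) = 58.8303
d((-29, 16), (20, -14)) = 57.4543
d((-29, 16), (22, -29)) = 68.0147
d((20, -14), (22, -29)) = 15.1327

Closest pair: (-24, 21) and (-29, 16) with distance 7.0711

The closest pair is (-24, 21) and (-29, 16) with Euclidean distance 7.0711. For 7 points, brute-force pairwise comparison is shown above. For large n, the divide-and-conquer algorithm (sort by x, recurse on halves, check the dividing strip) achieves O(n log n).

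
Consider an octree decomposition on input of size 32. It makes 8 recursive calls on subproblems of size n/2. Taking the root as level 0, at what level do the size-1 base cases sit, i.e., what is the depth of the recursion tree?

For divide and conquer with division factor 2:

Problem sizes at each level:
Level 0: 32
Level 1: 16
Level 2: 8
Level 3: 4
Level 4: 2
Level 5: 1

The root is level 0 and the size-1 base case is level 5 (the tree spans levels 0 through 5, i.e. 6 levels counting the root), so the depth is the number of divisions: log_2(32) = 5

The recursion tree depth is log_2(32) = 5. At each level, the problem size is divided by 2, so it takes 5 divisions to reduce to a base case of size 1. The algorithm makes 8 recursive calls at each level.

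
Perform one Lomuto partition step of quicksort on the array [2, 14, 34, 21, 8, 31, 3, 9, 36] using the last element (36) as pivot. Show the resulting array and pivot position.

Lomuto partition with pivot = 36:

Initial array: [2, 14, 34, 21, 8, 31, 3, 9, 36]

arr[0]=2 <= 36: swap with position 0, array becomes [2, 14, 34, 21, 8, 31, 3, 9, 36]
arr[1]=14 <= 36: swap with position 1, array becomes [2, 14, 34, 21, 8, 31, 3, 9, 36]
arr[2]=34 <= 36: swap with position 2, array becomes [2, 14, 34, 21, 8, 31, 3, 9, 36]
arr[3]=21 <= 36: swap with position 3, array becomes [2, 14, 34, 21, 8, 31, 3, 9, 36]
arr[4]=8 <= 36: swap with position 4, array becomes [2, 14, 34, 21, 8, 31, 3, 9, 36]
arr[5]=31 <= 36: swap with position 5, array becomes [2, 14, 34, 21, 8, 31, 3, 9, 36]
arr[6]=3 <= 36: swap with position 6, array becomes [2, 14, 34, 21, 8, 31, 3, 9, 36]
arr[7]=9 <= 36: swap with position 7, array becomes [2, 14, 34, 21, 8, 31, 3, 9, 36]

Place pivot at position 8: [2, 14, 34, 21, 8, 31, 3, 9, 36]
Pivot position: 8

After partitioning with pivot 36, the array becomes [2, 14, 34, 21, 8, 31, 3, 9, 36]. The pivot is placed at index 8. All elements to the left of the pivot are <= 36, and all elements to the right are > 36.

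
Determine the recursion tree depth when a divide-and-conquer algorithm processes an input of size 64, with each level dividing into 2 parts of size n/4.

For divide and conquer with division factor 4:

Problem sizes at each level:
Level 0: 64
Level 1: 16
Level 2: 4
Level 3: 1

The root is level 0 and the size-1 base case is level 3 (the tree spans levels 0 through 3, i.e. 4 levels counting the root), so the depth is the number of divisions: log_4(64) = 3

The recursion tree depth is log_4(64) = 3. At each level, the problem size is divided by 4, so it takes 3 divisions to reduce to a base case of size 1. The algorithm makes 2 recursive calls at each level.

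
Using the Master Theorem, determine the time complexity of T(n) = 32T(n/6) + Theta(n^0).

Master Theorem for T(n) = 32T(n/6) + O(n^0):

a = 32, b = 6, c = 0
log_b(a) = log_6(32) = 1.9343

Case 1: c = 0 < log_6(32) = 1.9343
T(n) = O(n^(log_6 32))

For T(n) = 32T(n/6) + O(n^0): log_6(32) = 1.9343. This is Case 1 of the Master Theorem (c < log_b(a), work dominated by leaves), giving O(n^(log_6 32)).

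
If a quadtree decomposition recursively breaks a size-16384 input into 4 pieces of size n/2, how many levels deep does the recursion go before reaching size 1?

For divide and conquer with division factor 2:

Problem sizes at each level:
Level 0: 16384
Level 1: 8192
Level 2: 4096
Level 3: 2048
Level 4: 1024
Level 5: 512
Level 6: 256
Level 7: 128
Level 8: 64
Level 9: 32
Level 10: 16
Level 11: 8
Level 12: 4
Level 13: 2
Level 14: 1

The root is level 0 and the size-1 base case is level 14 (the tree spans levels 0 through 14, i.e. 15 levels counting the root), so the depth is the number of divisions: log_2(16384) = 14

The recursion tree depth is log_2(16384) = 14. At each level, the problem size is divided by 2, so it takes 14 divisions to reduce to a base case of size 1. The algorithm makes 4 recursive calls at each level.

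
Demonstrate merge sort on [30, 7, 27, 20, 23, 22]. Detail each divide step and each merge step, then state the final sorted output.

Merge sort trace:

Split: [30, 7, 27, 20, 23, 22] -> [30, 7, 27] and [20, 23, 22]
  Split: [30, 7, 27] -> [30] and [7, 27]
    Split: [7, 27] -> [7] and [27]
    Merge: [7] + [27] -> [7, 27]
  Merge: [30] + [7, 27] -> [7, 27, 30]
  Split: [20, 23, 22] -> [20] and [23, 22]
    Split: [23, 22] -> [23] and [22]
    Merge: [23] + [22] -> [22, 23]
  Merge: [20] + [22, 23] -> [20, 22, 23]
Merge: [7, 27, 30] + [20, 22, 23] -> [7, 20, 22, 23, 27, 30]

Final sorted array: [7, 20, 22, 23, 27, 30]

The merge sort proceeds by recursively splitting the array and merging sorted halves.
After all merges, the sorted array is [7, 20, 22, 23, 27, 30].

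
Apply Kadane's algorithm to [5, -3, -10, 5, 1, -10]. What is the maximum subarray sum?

Using Kadane's algorithm on [5, -3, -10, 5, 1, -10]:

Scanning through the array:
Position 1 (value -3): max_ending_here = 2, max_so_far = 5
Position 2 (value -10): max_ending_here = -8, max_so_far = 5
Position 3 (value 5): max_ending_here = 5, max_so_far = 5
Position 4 (value 1): max_ending_here = 6, max_so_far = 6
Position 5 (value -10): max_ending_here = -4, max_so_far = 6

Maximum subarray: [5, 1]
Maximum sum: 6

The maximum subarray is [5, 1] with sum 6. This subarray runs from index 3 to index 4.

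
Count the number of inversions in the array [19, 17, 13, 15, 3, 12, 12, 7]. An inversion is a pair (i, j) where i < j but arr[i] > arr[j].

Finding inversions in [19, 17, 13, 15, 3, 12, 12, 7]:

(0, 1): arr[0]=19 > arr[1]=17
(0, 2): arr[0]=19 > arr[2]=13
(0, 3): arr[0]=19 > arr[3]=15
(0, 4): arr[0]=19 > arr[4]=3
(0, 5): arr[0]=19 > arr[5]=12
(0, 6): arr[0]=19 > arr[6]=12
(0, 7): arr[0]=19 > arr[7]=7
(1, 2): arr[1]=17 > arr[2]=13
(1, 3): arr[1]=17 > arr[3]=15
(1, 4): arr[1]=17 > arr[4]=3
(1, 5): arr[1]=17 > arr[5]=12
(1, 6): arr[1]=17 > arr[6]=12
(1, 7): arr[1]=17 > arr[7]=7
(2, 4): arr[2]=13 > arr[4]=3
(2, 5): arr[2]=13 > arr[5]=12
(2, 6): arr[2]=13 > arr[6]=12
(2, 7): arr[2]=13 > arr[7]=7
(3, 4): arr[3]=15 > arr[4]=3
(3, 5): arr[3]=15 > arr[5]=12
(3, 6): arr[3]=15 > arr[6]=12
(3, 7): arr[3]=15 > arr[7]=7
(5, 7): arr[5]=12 > arr[7]=7
(6, 7): arr[6]=12 > arr[7]=7

Total inversions: 23

The array has 23 inversion(s): (0,1), (0,2), (0,3), (0,4), (0,5), (0,6), (0,7), (1,2), (1,3), (1,4), (1,5), (1,6), (1,7), (2,4), (2,5), (2,6), (2,7), (3,4), (3,5), (3,6), (3,7), (5,7), (6,7). Each pair (i,j) satisfies i < j and arr[i] > arr[j].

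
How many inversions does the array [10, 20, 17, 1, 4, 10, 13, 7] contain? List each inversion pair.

Finding inversions in [10, 20, 17, 1, 4, 10, 13, 7]:

(0, 3): arr[0]=10 > arr[3]=1
(0, 4): arr[0]=10 > arr[4]=4
(0, 7): arr[0]=10 > arr[7]=7
(1, 2): arr[1]=20 > arr[2]=17
(1, 3): arr[1]=20 > arr[3]=1
(1, 4): arr[1]=20 > arr[4]=4
(1, 5): arr[1]=20 > arr[5]=10
(1, 6): arr[1]=20 > arr[6]=13
(1, 7): arr[1]=20 > arr[7]=7
(2, 3): arr[2]=17 > arr[3]=1
(2, 4): arr[2]=17 > arr[4]=4
(2, 5): arr[2]=17 > arr[5]=10
(2, 6): arr[2]=17 > arr[6]=13
(2, 7): arr[2]=17 > arr[7]=7
(5, 7): arr[5]=10 > arr[7]=7
(6, 7): arr[6]=13 > arr[7]=7

Total inversions: 16

The array has 16 inversion(s): (0,3), (0,4), (0,7), (1,2), (1,3), (1,4), (1,5), (1,6), (1,7), (2,3), (2,4), (2,5), (2,6), (2,7), (5,7), (6,7). Each pair (i,j) satisfies i < j and arr[i] > arr[j].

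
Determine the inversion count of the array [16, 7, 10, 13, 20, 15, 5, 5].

Finding inversions in [16, 7, 10, 13, 20, 15, 5, 5]:

(0, 1): arr[0]=16 > arr[1]=7
(0, 2): arr[0]=16 > arr[2]=10
(0, 3): arr[0]=16 > arr[3]=13
(0, 5): arr[0]=16 > arr[5]=15
(0, 6): arr[0]=16 > arr[6]=5
(0, 7): arr[0]=16 > arr[7]=5
(1, 6): arr[1]=7 > arr[6]=5
(1, 7): arr[1]=7 > arr[7]=5
(2, 6): arr[2]=10 > arr[6]=5
(2, 7): arr[2]=10 > arr[7]=5
(3, 6): arr[3]=13 > arr[6]=5
(3, 7): arr[3]=13 > arr[7]=5
(4, 5): arr[4]=20 > arr[5]=15
(4, 6): arr[4]=20 > arr[6]=5
(4, 7): arr[4]=20 > arr[7]=5
(5, 6): arr[5]=15 > arr[6]=5
(5, 7): arr[5]=15 > arr[7]=5

Total inversions: 17

The array has 17 inversion(s): (0,1), (0,2), (0,3), (0,5), (0,6), (0,7), (1,6), (1,7), (2,6), (2,7), (3,6), (3,7), (4,5), (4,6), (4,7), (5,6), (5,7). Each pair (i,j) satisfies i < j and arr[i] > arr[j].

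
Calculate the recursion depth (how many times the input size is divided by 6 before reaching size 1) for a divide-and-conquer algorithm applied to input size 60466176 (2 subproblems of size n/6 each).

For divide and conquer with division factor 6:

Problem sizes at each level:
Level 0: 60466176
Level 1: 10077696
Level 2: 1679616
Level 3: 279936
Level 4: 46656
Level 5: 7776
Level 6: 1296
Level 7: 216
Level 8: 36
Level 9: 6
Level 10: 1

The root is level 0 and the size-1 base case is level 10 (the tree spans levels 0 through 10, i.e. 11 levels counting the root), so the depth is the number of divisions: log_6(60466176) = 10

The recursion tree depth is log_6(60466176) = 10. At each level, the problem size is divided by 6, so it takes 10 divisions to reduce to a base case of size 1. The algorithm makes 2 recursive calls at each level.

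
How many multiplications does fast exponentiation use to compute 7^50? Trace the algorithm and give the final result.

Computing 7^50 by squaring (build up from 7^1; each line after the first costs one multiplication):

7^1 = 7
7^2 = (7^1)^2 = 7^2 = 49
7^3 = 7 * 7^2 = 7 * 49 = 343
7^6 = (7^3)^2 = 343^2 = 117649
7^12 = (7^6)^2 = 117649^2 = 13841287201
7^24 = (7^12)^2 = 13841287201^2 = 191581231380566414401
7^25 = 7 * 7^24 = 7 * 191581231380566414401 = 1341068619663964900807
7^50 = (7^25)^2 = 1341068619663964900807^2 = 1798465042647412146620280340569649349251249

Result: 1798465042647412146620280340569649349251249
Multiplications needed: 7 (7 lines after 7^1)

7^50 = 1798465042647412146620280340569649349251249. Using exponentiation by squaring, this requires 7 multiplications. The key idea: if the exponent is even, square the half-power; if odd, multiply by the base once.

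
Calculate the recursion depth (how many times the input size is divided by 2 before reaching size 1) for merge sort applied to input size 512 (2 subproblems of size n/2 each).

For divide and conquer with division factor 2:

Problem sizes at each level:
Level 0: 512
Level 1: 256
Level 2: 128
Level 3: 64
Level 4: 32
Level 5: 16
Level 6: 8
Level 7: 4
Level 8: 2
Level 9: 1

The root is level 0 and the size-1 base case is level 9 (the tree spans levels 0 through 9, i.e. 10 levels counting the root), so the depth is the number of divisions: log_2(512) = 9

The recursion tree depth is log_2(512) = 9. At each level, the problem size is divided by 2, so it takes 9 divisions to reduce to a base case of size 1. The algorithm makes 2 recursive calls at each level.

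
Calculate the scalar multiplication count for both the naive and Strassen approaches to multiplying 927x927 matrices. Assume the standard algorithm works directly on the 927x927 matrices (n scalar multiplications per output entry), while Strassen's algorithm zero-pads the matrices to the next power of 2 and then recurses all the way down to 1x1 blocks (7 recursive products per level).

Matrix multiplication for 927x927 matrices:

Strassen's algorithm requires power-of-2 dimensions. Pad 927x927 to 1024x1024 (next power of 2).

Standard algorithm: 927^3 = 796597983 multiplications
Strassen's algorithm: 7^(log2(1024)) = 7^10 = 282475249 multiplications
Savings: 796597983 - 282475249 = 514122734 multiplications

Standard: 796597983 multiplications (927^3). Strassen: 282475249 multiplications (7^10, after padding to 1024x1024). Strassen reduces 8 recursive multiplications to 7 at each level.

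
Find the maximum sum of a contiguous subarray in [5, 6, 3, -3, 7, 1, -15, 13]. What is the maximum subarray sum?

Using Kadane's algorithm on [5, 6, 3, -3, 7, 1, -15, 13]:

Scanning through the array:
Position 1 (value 6): max_ending_here = 11, max_so_far = 11
Position 2 (value 3): max_ending_here = 14, max_so_far = 14
Position 3 (value -3): max_ending_here = 11, max_so_far = 14
Position 4 (value 7): max_ending_here = 18, max_so_far = 18
Position 5 (value 1): max_ending_here = 19, max_so_far = 19
Position 6 (value -15): max_ending_here = 4, max_so_far = 19
Position 7 (value 13): max_ending_here = 17, max_so_far = 19

Maximum subarray: [5, 6, 3, -3, 7, 1]
Maximum sum: 19

The maximum subarray is [5, 6, 3, -3, 7, 1] with sum 19. This subarray runs from index 0 to index 5.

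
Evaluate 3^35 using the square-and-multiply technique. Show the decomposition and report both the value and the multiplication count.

Computing 3^35 by squaring (build up from 3^1; each line after the first costs one multiplication):

3^1 = 3
3^2 = (3^1)^2 = 3^2 = 9
3^4 = (3^2)^2 = 9^2 = 81
3^8 = (3^4)^2 = 81^2 = 6561
3^16 = (3^8)^2 = 6561^2 = 43046721
3^17 = 3 * 3^16 = 3 * 43046721 = 129140163
3^34 = (3^17)^2 = 129140163^2 = 16677181699666569
3^35 = 3 * 3^34 = 3 * 16677181699666569 = 50031545098999707

Result: 50031545098999707
Multiplications needed: 7 (7 lines after 3^1)

3^35 = 50031545098999707. Using exponentiation by squaring, this requires 7 multiplications. The key idea: if the exponent is even, square the half-power; if odd, multiply by the base once.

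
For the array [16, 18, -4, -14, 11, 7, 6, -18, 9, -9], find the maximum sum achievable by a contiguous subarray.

Using Kadane's algorithm on [16, 18, -4, -14, 11, 7, 6, -18, 9, -9]:

Scanning through the array:
Position 1 (value 18): max_ending_here = 34, max_so_far = 34
Position 2 (value -4): max_ending_here = 30, max_so_far = 34
Position 3 (value -14): max_ending_here = 16, max_so_far = 34
Position 4 (value 11): max_ending_here = 27, max_so_far = 34
Position 5 (value 7): max_ending_here = 34, max_so_far = 34
Position 6 (value 6): max_ending_here = 40, max_so_far = 40
Position 7 (value -18): max_ending_here = 22, max_so_far = 40
Position 8 (value 9): max_ending_here = 31, max_so_far = 40
Position 9 (value -9): max_ending_here = 22, max_so_far = 40

Maximum subarray: [16, 18, -4, -14, 11, 7, 6]
Maximum sum: 40

The maximum subarray is [16, 18, -4, -14, 11, 7, 6] with sum 40. This subarray runs from index 0 to index 6.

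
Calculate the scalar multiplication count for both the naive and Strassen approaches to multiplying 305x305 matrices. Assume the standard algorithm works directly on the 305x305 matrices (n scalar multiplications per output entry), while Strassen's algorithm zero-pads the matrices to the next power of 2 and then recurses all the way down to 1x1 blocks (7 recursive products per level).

Matrix multiplication for 305x305 matrices:

Strassen's algorithm requires power-of-2 dimensions. Pad 305x305 to 512x512 (next power of 2).

Standard algorithm: 305^3 = 28372625 multiplications
Strassen's algorithm: 7^(log2(512)) = 7^9 = 40353607 multiplications
Difference: 28372625 - 40353607 = -11980982 (Strassen uses MORE here due to padding overhead — for small or just-over-power-of-2 n, padding can outweigh the per-level savings)

Standard: 28372625 multiplications (305^3). Strassen: 40353607 multiplications (7^9, after padding to 512x512). Strassen reduces 8 recursive multiplications to 7 at each level.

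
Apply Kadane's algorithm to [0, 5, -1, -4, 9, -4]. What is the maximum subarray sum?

Using Kadane's algorithm on [0, 5, -1, -4, 9, -4]:

Scanning through the array:
Position 1 (value 5): max_ending_here = 5, max_so_far = 5
Position 2 (value -1): max_ending_here = 4, max_so_far = 5
Position 3 (value -4): max_ending_here = 0, max_so_far = 5
Position 4 (value 9): max_ending_here = 9, max_so_far = 9
Position 5 (value -4): max_ending_here = 5, max_so_far = 9

Maximum subarray: [0, 5, -1, -4, 9]
Maximum sum: 9

The maximum subarray is [0, 5, -1, -4, 9] with sum 9. This subarray runs from index 0 to index 4.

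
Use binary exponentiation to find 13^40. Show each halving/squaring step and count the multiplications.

Computing 13^40 by squaring (build up from 13^1; each line after the first costs one multiplication):

13^1 = 13
13^2 = (13^1)^2 = 13^2 = 169
13^4 = (13^2)^2 = 169^2 = 28561
13^5 = 13 * 13^4 = 13 * 28561 = 371293
13^10 = (13^5)^2 = 371293^2 = 137858491849
13^20 = (13^10)^2 = 137858491849^2 = 19004963774880799438801
13^40 = (13^20)^2 = 19004963774880799438801^2 = 361188648084531445929920877641340156544317601

Result: 361188648084531445929920877641340156544317601
Multiplications needed: 6 (6 lines after 13^1)

13^40 = 361188648084531445929920877641340156544317601. Using exponentiation by squaring, this requires 6 multiplications. The key idea: if the exponent is even, square the half-power; if odd, multiply by the base once.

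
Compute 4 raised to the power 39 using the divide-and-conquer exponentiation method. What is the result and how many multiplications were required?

Computing 4^39 by squaring (build up from 4^1; each line after the first costs one multiplication):

4^1 = 4
4^2 = (4^1)^2 = 4^2 = 16
4^4 = (4^2)^2 = 16^2 = 256
4^8 = (4^4)^2 = 256^2 = 65536
4^9 = 4 * 4^8 = 4 * 65536 = 262144
4^18 = (4^9)^2 = 262144^2 = 68719476736
4^19 = 4 * 4^18 = 4 * 68719476736 = 274877906944
4^38 = (4^19)^2 = 274877906944^2 = 75557863725914323419136
4^39 = 4 * 4^38 = 4 * 75557863725914323419136 = 302231454903657293676544

Result: 302231454903657293676544
Multiplications needed: 8 (8 lines after 4^1)

4^39 = 302231454903657293676544. Using exponentiation by squaring, this requires 8 multiplications. The key idea: if the exponent is even, square the half-power; if odd, multiply by the base once.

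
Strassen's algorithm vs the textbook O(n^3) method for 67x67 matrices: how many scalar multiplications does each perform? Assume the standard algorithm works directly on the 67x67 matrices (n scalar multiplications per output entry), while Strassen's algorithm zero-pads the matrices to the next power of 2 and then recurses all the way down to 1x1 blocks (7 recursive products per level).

Matrix multiplication for 67x67 matrices:

Strassen's algorithm requires power-of-2 dimensions. Pad 67x67 to 128x128 (next power of 2).

Standard algorithm: 67^3 = 300763 multiplications
Strassen's algorithm: 7^(log2(128)) = 7^7 = 823543 multiplications
Difference: 300763 - 823543 = -522780 (Strassen uses MORE here due to padding overhead — for small or just-over-power-of-2 n, padding can outweigh the per-level savings)

Standard: 300763 multiplications (67^3). Strassen: 823543 multiplications (7^7, after padding to 128x128). Strassen reduces 8 recursive multiplications to 7 at each level.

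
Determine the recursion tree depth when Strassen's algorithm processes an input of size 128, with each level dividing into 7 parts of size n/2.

For divide and conquer with division factor 2:

Problem sizes at each level:
Level 0: 128
Level 1: 64
Level 2: 32
Level 3: 16
Level 4: 8
Level 5: 4
Level 6: 2
Level 7: 1

The root is level 0 and the size-1 base case is level 7 (the tree spans levels 0 through 7, i.e. 8 levels counting the root), so the depth is the number of divisions: log_2(128) = 7

The recursion tree depth is log_2(128) = 7. At each level, the problem size is divided by 2, so it takes 7 divisions to reduce to a base case of size 1. The algorithm makes 7 recursive calls at each level.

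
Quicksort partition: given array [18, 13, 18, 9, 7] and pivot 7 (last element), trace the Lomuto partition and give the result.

Lomuto partition with pivot = 7:

Initial array: [18, 13, 18, 9, 7]

arr[0]=18 > 7: no swap
arr[1]=13 > 7: no swap
arr[2]=18 > 7: no swap
arr[3]=9 > 7: no swap

Place pivot at position 0: [7, 13, 18, 9, 18]
Pivot position: 0

After partitioning with pivot 7, the array becomes [7, 13, 18, 9, 18]. The pivot is placed at index 0. All elements to the left of the pivot are <= 7, and all elements to the right are > 7.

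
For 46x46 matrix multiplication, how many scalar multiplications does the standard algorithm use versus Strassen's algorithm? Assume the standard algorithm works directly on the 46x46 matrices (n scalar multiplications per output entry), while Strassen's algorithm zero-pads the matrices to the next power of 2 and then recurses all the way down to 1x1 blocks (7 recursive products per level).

Matrix multiplication for 46x46 matrices:

Strassen's algorithm requires power-of-2 dimensions. Pad 46x46 to 64x64 (next power of 2).

Standard algorithm: 46^3 = 97336 multiplications
Strassen's algorithm: 7^(log2(64)) = 7^6 = 117649 multiplications
Difference: 97336 - 117649 = -20313 (Strassen uses MORE here due to padding overhead — for small or just-over-power-of-2 n, padding can outweigh the per-level savings)

Standard: 97336 multiplications (46^3). Strassen: 117649 multiplications (7^6, after padding to 64x64). Strassen reduces 8 recursive multiplications to 7 at each level.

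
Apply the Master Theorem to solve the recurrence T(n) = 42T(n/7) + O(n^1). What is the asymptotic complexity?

Master Theorem for T(n) = 42T(n/7) + O(n^1):

a = 42, b = 7, c = 1
log_b(a) = log_7(42) = 1.9208

Case 1: c = 1 < log_7(42) = 1.9208
T(n) = O(n^(log_7 42))

For T(n) = 42T(n/7) + O(n^1): log_7(42) = 1.9208. This is Case 1 of the Master Theorem (c < log_b(a), work dominated by leaves), giving O(n^(log_7 42)).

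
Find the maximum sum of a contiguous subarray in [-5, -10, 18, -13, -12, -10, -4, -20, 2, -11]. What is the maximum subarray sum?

Using Kadane's algorithm on [-5, -10, 18, -13, -12, -10, -4, -20, 2, -11]:

Scanning through the array:
Position 1 (value -10): max_ending_here = -10, max_so_far = -5
Position 2 (value 18): max_ending_here = 18, max_so_far = 18
Position 3 (value -13): max_ending_here = 5, max_so_far = 18
Position 4 (value -12): max_ending_here = -7, max_so_far = 18
Position 5 (value -10): max_ending_here = -10, max_so_far = 18
Position 6 (value -4): max_ending_here = -4, max_so_far = 18
Position 7 (value -20): max_ending_here = -20, max_so_far = 18
Position 8 (value 2): max_ending_here = 2, max_so_far = 18
Position 9 (value -11): max_ending_here = -9, max_so_far = 18

Maximum subarray: [18]
Maximum sum: 18

The maximum subarray is [18] with sum 18. This subarray runs from index 2 to index 2.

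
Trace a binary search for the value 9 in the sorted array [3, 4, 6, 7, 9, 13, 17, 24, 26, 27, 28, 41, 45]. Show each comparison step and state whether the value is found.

Binary search for 9 in [3, 4, 6, 7, 9, 13, 17, 24, 26, 27, 28, 41, 45]:

lo=0, hi=12, mid=6, arr[mid]=17 -> 17 > 9, search left half
lo=0, hi=5, mid=2, arr[mid]=6 -> 6 < 9, search right half
lo=3, hi=5, mid=4, arr[mid]=9 -> Found target at index 4!

Binary search finds 9 at index 4 after 3 comparisons. The search repeatedly halves the search space by comparing with the middle element.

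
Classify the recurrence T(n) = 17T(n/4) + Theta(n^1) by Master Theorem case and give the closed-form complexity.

Master Theorem for T(n) = 17T(n/4) + O(n^1):

a = 17, b = 4, c = 1
log_b(a) = log_4(17) = 2.0437

Case 1: c = 1 < log_4(17) = 2.0437
T(n) = O(n^(log_4 17))

For T(n) = 17T(n/4) + O(n^1): log_4(17) = 2.0437. This is Case 1 of the Master Theorem (c < log_b(a), work dominated by leaves), giving O(n^(log_4 17)).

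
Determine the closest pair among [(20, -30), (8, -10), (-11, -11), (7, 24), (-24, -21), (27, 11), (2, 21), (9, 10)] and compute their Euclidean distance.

Computing all pairwise distances among 8 points:

d((20, -30), (8, -10)) = 23.3238
d((20, -30), (-11, -11)) = 36.3593
d((20, -30), (7, 24)) = 55.5428
d((20, -30), (-24, -21)) = 44.911
d((20, -30), (27, 11)) = 41.5933
d((20, -30), (2, 21)) = 54.0833
d((20, -30), (9, 10)) = 41.4849
d((8, -10), (-11, -11)) = 19.0263
d((8, -10), (7, 24)) = 34.0147
d((8, -10), (-24, -21)) = 33.8378
d((8, -10), (27, 11)) = 28.3196
d((8, -10), (2, 21)) = 31.5753
d((8, -10), (9, 10)) = 20.025
d((-11, -11), (7, 24)) = 39.3573
d((-11, -11), (-24, -21)) = 16.4012
d((-11, -11), (27, 11)) = 43.909
d((-11, -11), (2, 21)) = 34.5398
d((-11, -11), (9, 10)) = 29.0
d((7, 24), (-24, -21)) = 54.6443
d((7, 24), (27, 11)) = 23.8537
d((7, 24), (2, 21)) = 5.831 <-- minimum
d((7, 24), (9, 10)) = 14.1421
d((-24, -21), (27, 11)) = 60.208
d((-24, -21), (2, 21)) = 49.3964
d((-24, -21), (9, 10)) = 45.2769
d((27, 11), (2, 21)) = 26.9258
d((27, 11), (9, 10)) = 18.0278
d((2, 21), (9, 10)) = 13.0384

Closest pair: (7, 24) and (2, 21) with distance 5.831

The closest pair is (7, 24) and (2, 21) with Euclidean distance 5.831. For 8 points, brute-force pairwise comparison is shown above. For large n, the divide-and-conquer algorithm (sort by x, recurse on halves, check the dividing strip) achieves O(n log n).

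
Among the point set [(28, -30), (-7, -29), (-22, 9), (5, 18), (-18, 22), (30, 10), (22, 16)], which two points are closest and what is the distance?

Computing all pairwise distances among 7 points:

d((28, -30), (-7, -29)) = 35.0143
d((28, -30), (-22, 9)) = 63.4114
d((28, -30), (5, 18)) = 53.2259
d((28, -30), (-18, 22)) = 69.4262
d((28, -30), (30, 10)) = 40.05
d((28, -30), (22, 16)) = 46.3897
d((-7, -29), (-22, 9)) = 40.8534
d((-7, -29), (5, 18)) = 48.5077
d((-7, -29), (-18, 22)) = 52.1728
d((-7, -29), (30, 10)) = 53.7587
d((-7, -29), (22, 16)) = 53.535
d((-22, 9), (5, 18)) = 28.4605
d((-22, 9), (-18, 22)) = 13.6015
d((-22, 9), (30, 10)) = 52.0096
d((-22, 9), (22, 16)) = 44.5533
d((5, 18), (-18, 22)) = 23.3452
d((5, 18), (30, 10)) = 26.2488
d((5, 18), (22, 16)) = 17.1172
d((-18, 22), (30, 10)) = 49.4773
d((-18, 22), (22, 16)) = 40.4475
d((30, 10), (22, 16)) = 10.0 <-- minimum

Closest pair: (30, 10) and (22, 16) with distance 10.0

The closest pair is (30, 10) and (22, 16) with Euclidean distance 10.0. For 7 points, brute-force pairwise comparison is shown above. For large n, the divide-and-conquer algorithm (sort by x, recurse on halves, check the dividing strip) achieves O(n log n).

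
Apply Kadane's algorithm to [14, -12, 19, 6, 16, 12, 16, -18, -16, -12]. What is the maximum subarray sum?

Using Kadane's algorithm on [14, -12, 19, 6, 16, 12, 16, -18, -16, -12]:

Scanning through the array:
Position 1 (value -12): max_ending_here = 2, max_so_far = 14
Position 2 (value 19): max_ending_here = 21, max_so_far = 21
Position 3 (value 6): max_ending_here = 27, max_so_far = 27
Position 4 (value 16): max_ending_here = 43, max_so_far = 43
Position 5 (value 12): max_ending_here = 55, max_so_far = 55
Position 6 (value 16): max_ending_here = 71, max_so_far = 71
Position 7 (value -18): max_ending_here = 53, max_so_far = 71
Position 8 (value -16): max_ending_here = 37, max_so_far = 71
Position 9 (value -12): max_ending_here = 25, max_so_far = 71

Maximum subarray: [14, -12, 19, 6, 16, 12, 16]
Maximum sum: 71

The maximum subarray is [14, -12, 19, 6, 16, 12, 16] with sum 71. This subarray runs from index 0 to index 6.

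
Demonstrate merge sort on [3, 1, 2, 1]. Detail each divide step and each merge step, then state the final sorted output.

Merge sort trace:

Split: [3, 1, 2, 1] -> [3, 1] and [2, 1]
  Split: [3, 1] -> [3] and [1]
  Merge: [3] + [1] -> [1, 3]
  Split: [2, 1] -> [2] and [1]
  Merge: [2] + [1] -> [1, 2]
Merge: [1, 3] + [1, 2] -> [1, 1, 2, 3]

Final sorted array: [1, 1, 2, 3]

The merge sort proceeds by recursively splitting the array and merging sorted halves.
After all merges, the sorted array is [1, 1, 2, 3].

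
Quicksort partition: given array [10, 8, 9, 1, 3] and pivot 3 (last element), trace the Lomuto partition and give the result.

Lomuto partition with pivot = 3:

Initial array: [10, 8, 9, 1, 3]

arr[0]=10 > 3: no swap
arr[1]=8 > 3: no swap
arr[2]=9 > 3: no swap
arr[3]=1 <= 3: swap with position 0, array becomes [1, 8, 9, 10, 3]

Place pivot at position 1: [1, 3, 9, 10, 8]
Pivot position: 1

After partitioning with pivot 3, the array becomes [1, 3, 9, 10, 8]. The pivot is placed at index 1. All elements to the left of the pivot are <= 3, and all elements to the right are > 3.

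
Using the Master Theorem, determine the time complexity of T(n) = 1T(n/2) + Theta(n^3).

Master Theorem for T(n) = 1T(n/2) + O(n^3):

a = 1, b = 2, c = 3
log_b(a) = log_2(1) = 0.0000

Case 3: c = 3 > log_2(1) = 0.0000
T(n) = O(n^3) = O(n^3)

For T(n) = 1T(n/2) + O(n^3): log_2(1) = 0.0000. This is Case 3 of the Master Theorem (c > log_b(a), work dominated by root), giving O(n^3).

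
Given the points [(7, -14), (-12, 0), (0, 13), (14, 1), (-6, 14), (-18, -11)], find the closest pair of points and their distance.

Computing all pairwise distances among 6 points:

d((7, -14), (-12, 0)) = 23.6008
d((7, -14), (0, 13)) = 27.8927
d((7, -14), (14, 1)) = 16.5529
d((7, -14), (-6, 14)) = 30.8707
d((7, -14), (-18, -11)) = 25.1794
d((-12, 0), (0, 13)) = 17.6918
d((-12, 0), (14, 1)) = 26.0192
d((-12, 0), (-6, 14)) = 15.2315
d((-12, 0), (-18, -11)) = 12.53
d((0, 13), (14, 1)) = 18.4391
d((0, 13), (-6, 14)) = 6.0828 <-- minimum
d((0, 13), (-18, -11)) = 30.0
d((14, 1), (-6, 14)) = 23.8537
d((14, 1), (-18, -11)) = 34.176
d((-6, 14), (-18, -11)) = 27.7308

Closest pair: (0, 13) and (-6, 14) with distance 6.0828

The closest pair is (0, 13) and (-6, 14) with Euclidean distance 6.0828. For 6 points, brute-force pairwise comparison is shown above. For large n, the divide-and-conquer algorithm (sort by x, recurse on halves, check the dividing strip) achieves O(n log n).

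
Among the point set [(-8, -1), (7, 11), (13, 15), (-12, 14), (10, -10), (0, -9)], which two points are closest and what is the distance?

Computing all pairwise distances among 6 points:

d((-8, -1), (7, 11)) = 19.2094
d((-8, -1), (13, 15)) = 26.4008
d((-8, -1), (-12, 14)) = 15.5242
d((-8, -1), (10, -10)) = 20.1246
d((-8, -1), (0, -9)) = 11.3137
d((7, 11), (13, 15)) = 7.2111 <-- minimum
d((7, 11), (-12, 14)) = 19.2354
d((7, 11), (10, -10)) = 21.2132
d((7, 11), (0, -9)) = 21.1896
d((13, 15), (-12, 14)) = 25.02
d((13, 15), (10, -10)) = 25.1794
d((13, 15), (0, -9)) = 27.2947
d((-12, 14), (10, -10)) = 32.5576
d((-12, 14), (0, -9)) = 25.9422
d((10, -10), (0, -9)) = 10.0499

Closest pair: (7, 11) and (13, 15) with distance 7.2111

The closest pair is (7, 11) and (13, 15) with Euclidean distance 7.2111. For 6 points, brute-force pairwise comparison is shown above. For large n, the divide-and-conquer algorithm (sort by x, recurse on halves, check the dividing strip) achieves O(n log n).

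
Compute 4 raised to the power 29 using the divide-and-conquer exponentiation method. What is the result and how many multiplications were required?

Computing 4^29 by squaring (build up from 4^1; each line after the first costs one multiplication):

4^1 = 4
4^2 = (4^1)^2 = 4^2 = 16
4^3 = 4 * 4^2 = 4 * 16 = 64
4^6 = (4^3)^2 = 64^2 = 4096
4^7 = 4 * 4^6 = 4 * 4096 = 16384
4^14 = (4^7)^2 = 16384^2 = 268435456
4^28 = (4^14)^2 = 268435456^2 = 72057594037927936
4^29 = 4 * 4^28 = 4 * 72057594037927936 = 288230376151711744

Result: 288230376151711744
Multiplications needed: 7 (7 lines after 4^1)

4^29 = 288230376151711744. Using exponentiation by squaring, this requires 7 multiplications. The key idea: if the exponent is even, square the half-power; if odd, multiply by the base once.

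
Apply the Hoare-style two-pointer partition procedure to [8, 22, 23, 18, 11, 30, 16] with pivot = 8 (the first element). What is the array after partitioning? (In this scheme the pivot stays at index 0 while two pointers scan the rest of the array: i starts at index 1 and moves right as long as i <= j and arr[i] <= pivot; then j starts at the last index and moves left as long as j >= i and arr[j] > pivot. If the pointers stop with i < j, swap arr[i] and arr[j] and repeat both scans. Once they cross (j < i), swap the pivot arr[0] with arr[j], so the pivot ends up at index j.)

Hoare-style two-pointer partition with pivot = 8:

Initial array: [8, 22, 23, 18, 11, 30, 16]

Pointers start at i = 1, j = 6.
i ends at 1, j ends at 0: the pointers have crossed (j < i), so scanning stops.

j = 0, so swapping arr[0] with arr[j] leaves the pivot at position 0: [8, 22, 23, 18, 11, 30, 16]
Pivot position: 0

After partitioning with pivot 8, the array becomes [8, 22, 23, 18, 11, 30, 16]. The pivot is placed at index 0. All elements to the left of the pivot are <= 8, and all elements to the right are > 8.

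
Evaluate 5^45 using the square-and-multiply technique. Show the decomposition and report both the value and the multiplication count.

Computing 5^45 by squaring (build up from 5^1; each line after the first costs one multiplication):

5^1 = 5
5^2 = (5^1)^2 = 5^2 = 25
5^4 = (5^2)^2 = 25^2 = 625
5^5 = 5 * 5^4 = 5 * 625 = 3125
5^10 = (5^5)^2 = 3125^2 = 9765625
5^11 = 5 * 5^10 = 5 * 9765625 = 48828125
5^22 = (5^11)^2 = 48828125^2 = 2384185791015625
5^44 = (5^22)^2 = 2384185791015625^2 = 5684341886080801486968994140625
5^45 = 5 * 5^44 = 5 * 5684341886080801486968994140625 = 28421709430404007434844970703125

Result: 28421709430404007434844970703125
Multiplications needed: 8 (8 lines after 5^1)

5^45 = 28421709430404007434844970703125. Using exponentiation by squaring, this requires 8 multiplications. The key idea: if the exponent is even, square the half-power; if odd, multiply by the base once.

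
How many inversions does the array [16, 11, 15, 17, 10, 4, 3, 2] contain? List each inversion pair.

Finding inversions in [16, 11, 15, 17, 10, 4, 3, 2]:

(0, 1): arr[0]=16 > arr[1]=11
(0, 2): arr[0]=16 > arr[2]=15
(0, 4): arr[0]=16 > arr[4]=10
(0, 5): arr[0]=16 > arr[5]=4
(0, 6): arr[0]=16 > arr[6]=3
(0, 7): arr[0]=16 > arr[7]=2
(1, 4): arr[1]=11 > arr[4]=10
(1, 5): arr[1]=11 > arr[5]=4
(1, 6): arr[1]=11 > arr[6]=3
(1, 7): arr[1]=11 > arr[7]=2
(2, 4): arr[2]=15 > arr[4]=10
(2, 5): arr[2]=15 > arr[5]=4
(2, 6): arr[2]=15 > arr[6]=3
(2, 7): arr[2]=15 > arr[7]=2
(3, 4): arr[3]=17 > arr[4]=10
(3, 5): arr[3]=17 > arr[5]=4
(3, 6): arr[3]=17 > arr[6]=3
(3, 7): arr[3]=17 > arr[7]=2
(4, 5): arr[4]=10 > arr[5]=4
(4, 6): arr[4]=10 > arr[6]=3
(4, 7): arr[4]=10 > arr[7]=2
(5, 6): arr[5]=4 > arr[6]=3
(5, 7): arr[5]=4 > arr[7]=2
(6, 7): arr[6]=3 > arr[7]=2

Total inversions: 24

The array has 24 inversion(s): (0,1), (0,2), (0,4), (0,5), (0,6), (0,7), (1,4), (1,5), (1,6), (1,7), (2,4), (2,5), (2,6), (2,7), (3,4), (3,5), (3,6), (3,7), (4,5), (4,6), (4,7), (5,6), (5,7), (6,7). Each pair (i,j) satisfies i < j and arr[i] > arr[j].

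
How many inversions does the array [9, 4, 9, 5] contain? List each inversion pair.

Finding inversions in [9, 4, 9, 5]:

(0, 1): arr[0]=9 > arr[1]=4
(0, 3): arr[0]=9 > arr[3]=5
(2, 3): arr[2]=9 > arr[3]=5

Total inversions: 3

The array has 3 inversion(s): (0,1), (0,3), (2,3). Each pair (i,j) satisfies i < j and arr[i] > arr[j].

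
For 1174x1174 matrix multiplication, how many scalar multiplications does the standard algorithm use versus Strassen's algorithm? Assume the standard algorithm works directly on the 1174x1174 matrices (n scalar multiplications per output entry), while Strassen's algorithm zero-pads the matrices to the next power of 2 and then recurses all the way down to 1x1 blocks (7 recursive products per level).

Matrix multiplication for 1174x1174 matrices:

Strassen's algorithm requires power-of-2 dimensions. Pad 1174x1174 to 2048x2048 (next power of 2).

Standard algorithm: 1174^3 = 1618096024 multiplications
Strassen's algorithm: 7^(log2(2048)) = 7^11 = 1977326743 multiplications
Difference: 1618096024 - 1977326743 = -359230719 (Strassen uses MORE here due to padding overhead — for small or just-over-power-of-2 n, padding can outweigh the per-level savings)

Standard: 1618096024 multiplications (1174^3). Strassen: 1977326743 multiplications (7^11, after padding to 2048x2048). Strassen reduces 8 recursive multiplications to 7 at each level.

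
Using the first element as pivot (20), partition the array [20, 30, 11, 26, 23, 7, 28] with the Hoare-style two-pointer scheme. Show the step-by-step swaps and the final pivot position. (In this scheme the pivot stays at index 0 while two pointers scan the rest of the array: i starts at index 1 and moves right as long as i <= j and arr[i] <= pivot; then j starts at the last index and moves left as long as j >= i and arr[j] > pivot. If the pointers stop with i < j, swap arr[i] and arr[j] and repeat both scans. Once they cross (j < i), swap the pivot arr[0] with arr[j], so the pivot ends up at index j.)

Hoare-style two-pointer partition with pivot = 20:

Initial array: [20, 30, 11, 26, 23, 7, 28]

Pointers start at i = 1, j = 6.
i stops at index 1 (arr[1]=30 > 20), j stops at index 5 (arr[5]=7 <= 20): swap arr[1] and arr[5], array becomes [20, 7, 11, 26, 23, 30, 28]
i ends at 3, j ends at 2: the pointers have crossed (j < i), so scanning stops.

Swap pivot arr[0] with arr[2] to place pivot at position 2: [11, 7, 20, 26, 23, 30, 28]
Pivot position: 2

After partitioning with pivot 20, the array becomes [11, 7, 20, 26, 23, 30, 28]. The pivot is placed at index 2. All elements to the left of the pivot are <= 20, and all elements to the right are > 20.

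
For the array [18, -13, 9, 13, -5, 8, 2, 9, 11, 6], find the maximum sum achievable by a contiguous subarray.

Using Kadane's algorithm on [18, -13, 9, 13, -5, 8, 2, 9, 11, 6]:

Scanning through the array:
Position 1 (value -13): max_ending_here = 5, max_so_far = 18
Position 2 (value 9): max_ending_here = 14, max_so_far = 18
Position 3 (value 13): max_ending_here = 27, max_so_far = 27
Position 4 (value -5): max_ending_here = 22, max_so_far = 27
Position 5 (value 8): max_ending_here = 30, max_so_far = 30
Position 6 (value 2): max_ending_here = 32, max_so_far = 32
Position 7 (value 9): max_ending_here = 41, max_so_far = 41
Position 8 (value 11): max_ending_here = 52, max_so_far = 52
Position 9 (value 6): max_ending_here = 58, max_so_far = 58

Maximum subarray: [18, -13, 9, 13, -5, 8, 2, 9, 11, 6]
Maximum sum: 58

The maximum subarray is [18, -13, 9, 13, -5, 8, 2, 9, 11, 6] with sum 58. This subarray runs from index 0 to index 9.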